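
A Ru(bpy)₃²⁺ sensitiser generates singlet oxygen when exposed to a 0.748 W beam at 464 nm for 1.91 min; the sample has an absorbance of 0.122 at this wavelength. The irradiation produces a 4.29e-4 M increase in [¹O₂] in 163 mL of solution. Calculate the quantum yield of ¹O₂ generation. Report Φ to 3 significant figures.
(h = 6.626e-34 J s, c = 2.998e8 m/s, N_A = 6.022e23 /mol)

Product: (4.29e-4 M)(0.163 L) = 6.993e-5 mol.
Photon energy at 464 nm: hc/λ = (6.626e-34)(2.998e8)/(464e-9) = 4.281e-19 J.
Energy delivered: (0.748 W)(114.6 s) = 85.72 J.
Photons incident: 85.72 / 4.281e-19 = 2.002e20, i.e. 2.002e20/6.022e23 = 3.324e-4 mol.
Fraction absorbed: 1 − 10^(−0.122) = 0.2449.
Photons absorbed: 0.2449 × 3.324e-4 = 8.140e-5 mol.
Φ = 6.993e-5 mol / 8.140e-5 mol photons = 0.859.

Φ = 0.859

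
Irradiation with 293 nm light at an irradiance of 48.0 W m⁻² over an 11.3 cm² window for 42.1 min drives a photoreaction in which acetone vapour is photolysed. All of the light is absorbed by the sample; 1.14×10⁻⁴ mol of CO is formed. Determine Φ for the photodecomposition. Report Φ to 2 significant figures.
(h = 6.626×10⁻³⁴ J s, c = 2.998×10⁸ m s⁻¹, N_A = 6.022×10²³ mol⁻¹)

Photon energy at 293 nm: hc/λ = (6.626×10⁻³⁴)(2.998×10⁸)/(293×10⁻⁹) = 6.780×10⁻¹⁹ J.
Energy delivered: (48.0 W m⁻²)(11.3×10⁻⁴ m²)(2526 s) = 137.0 J.
Photons incident: 137.0 / 6.780×10⁻¹⁹ = 2.021×10²⁰, i.e. 2.021×10²⁰/6.022×10²³ = 3.356×10⁻⁴ mol.
Φ = 1.14×10⁻⁴ mol / 3.356×10⁻⁴ mol photons = 0.34.

Φ = 0.34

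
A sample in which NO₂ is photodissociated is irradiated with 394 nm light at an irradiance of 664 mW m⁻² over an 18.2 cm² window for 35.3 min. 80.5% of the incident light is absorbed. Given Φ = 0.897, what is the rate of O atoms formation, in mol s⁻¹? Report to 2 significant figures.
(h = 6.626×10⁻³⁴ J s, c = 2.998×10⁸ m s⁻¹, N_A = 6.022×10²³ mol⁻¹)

Photon energy at 394 nm: hc/λ = (6.626×10⁻³⁴)(2.998×10⁸)/(394×10⁻⁹) = 5.042×10⁻¹⁹ J.
Energy delivered: (664 mW m⁻²)(18.2×10⁻⁴ m²)(2118 s) = 2.560 J.
Photons incident: 2.560 / 5.042×10⁻¹⁹ = 5.077×10¹⁸, i.e. 5.077×10¹⁸/6.022×10²³ = 8.431×10⁻⁶ mol.
Photons absorbed: 0.805 × 8.431×10⁻⁶ = 6.787×10⁻⁶ mol.
Product formed: 0.897 × 6.787×10⁻⁶ = 6.088×10⁻⁶ mol.
Rate: 6.088×10⁻⁶ / 2118 s = 2.9×10⁻⁹ mol s⁻¹.

2.9×10⁻⁹ mol s⁻¹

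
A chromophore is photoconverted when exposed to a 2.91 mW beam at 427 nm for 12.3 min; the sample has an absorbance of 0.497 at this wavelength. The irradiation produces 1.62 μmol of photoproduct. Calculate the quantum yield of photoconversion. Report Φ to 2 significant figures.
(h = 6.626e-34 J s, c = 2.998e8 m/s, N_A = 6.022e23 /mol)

Product: 1.62 μmol = 1.62e-6 mol.
Photon energy at 427 nm: hc/λ = (6.626e-34)(2.998e8)/(427e-9) = 4.652e-19 J.
Energy delivered: (2.91 mW)(738 s) = 2.148 J.
Photons incident: 2.148 / 4.652e-19 = 4.617e18, i.e. 4.617e18/6.022e23 = 7.667e-6 mol.
Fraction absorbed: 1 − 10^(−0.497) = 0.6816.
Photons absorbed: 0.6816 × 7.667e-6 = 5.226e-6 mol.
Φ = 1.62e-6 mol / 5.226e-6 mol photons = 0.31.

Φ = 0.31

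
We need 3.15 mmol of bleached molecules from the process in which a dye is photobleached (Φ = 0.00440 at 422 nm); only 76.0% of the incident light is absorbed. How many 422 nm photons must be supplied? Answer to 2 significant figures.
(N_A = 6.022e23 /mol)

Product: 3.15 mmol = 0.00315 mol.
Photons that must be absorbed: 0.00315 / 0.00440 = 0.7159 mol.
Incident photons needed: 0.7159 / 0.760 = 0.9420 mol.
Photon count: 0.9420 × 6.022e23 = 5.7e23.

5.7e23 photons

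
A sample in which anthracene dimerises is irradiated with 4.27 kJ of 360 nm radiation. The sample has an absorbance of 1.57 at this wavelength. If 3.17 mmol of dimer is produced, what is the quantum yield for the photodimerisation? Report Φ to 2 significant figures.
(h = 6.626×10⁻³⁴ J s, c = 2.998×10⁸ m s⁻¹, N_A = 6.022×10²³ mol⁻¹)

Product: 3.17 mmol = 0.00317 mol.
Photon energy at 360 nm: hc/λ = (6.626×10⁻³⁴)(2.998×10⁸)/(360×10⁻⁹) = 5.518×10⁻¹⁹ J.
Incident energy: 4.27 kJ = 4270 J.
Photons incident: 4270 / 5.518×10⁻¹⁹ = 7.738×10²¹, i.e. 7.738×10²¹/6.022×10²³ = 0.01285 mol.
Fraction absorbed: 1 − 10^(−1.57) = 0.9731.
Photons absorbed: 0.9731 × 0.01285 = 0.01250 mol.
Φ = 0.00317 mol / 0.01250 mol photons = 0.25.

Φ = 0.25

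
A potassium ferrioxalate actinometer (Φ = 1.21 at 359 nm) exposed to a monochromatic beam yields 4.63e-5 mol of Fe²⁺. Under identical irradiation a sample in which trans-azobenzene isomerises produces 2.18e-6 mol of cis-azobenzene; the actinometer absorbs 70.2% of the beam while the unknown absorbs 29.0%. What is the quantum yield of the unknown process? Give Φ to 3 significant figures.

Photons absorbed by the actinometer: 4.63e-5 / 1.21 = 3.826e-5 mol.
Incident flux: 3.826e-5 / 0.702 = 5.450e-5 einstein.
Absorbed by unknown: 0.290 × 5.450e-5 = 1.581e-5 mol.
Φ(unknown) = 2.18e-6 / 1.581e-5 = 0.138.

Φ = 0.138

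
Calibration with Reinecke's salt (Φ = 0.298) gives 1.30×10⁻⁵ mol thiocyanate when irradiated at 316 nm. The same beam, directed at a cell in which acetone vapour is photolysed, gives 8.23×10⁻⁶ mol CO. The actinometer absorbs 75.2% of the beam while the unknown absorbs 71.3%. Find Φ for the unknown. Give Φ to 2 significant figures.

Photons absorbed by the actinometer: 1.30×10⁻⁵ / 0.298 = 4.362×10⁻⁵ mol.
Incident flux: 4.362×10⁻⁵ / 0.752 = 5.801×10⁻⁵ einstein.
Absorbed by unknown: 0.713 × 5.801×10⁻⁵ = 4.136×10⁻⁵ mol.
Φ(unknown) = 8.23×10⁻⁶ / 4.136×10⁻⁵ = 0.20.

Φ = 0.20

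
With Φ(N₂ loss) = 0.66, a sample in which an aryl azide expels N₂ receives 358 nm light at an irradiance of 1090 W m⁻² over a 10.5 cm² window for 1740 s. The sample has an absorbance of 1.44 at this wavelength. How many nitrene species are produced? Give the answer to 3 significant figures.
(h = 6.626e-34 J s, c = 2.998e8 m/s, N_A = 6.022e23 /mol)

Photon energy at 358 nm: hc/λ = (6.626e-34)(2.998e8)/(358e-9) = 5.549e-19 J.
Energy delivered: (1090 W m⁻²)(10.5e-4 m²)(1740 s) = 1991 J.
Photons incident: 1991 / 5.549e-19 = 3.588e21, i.e. 3.588e21/6.022e23 = 0.005958 mol.
Fraction absorbed: 1 − 10^(−1.44) = 0.9637.
Photons absorbed: 0.9637 × 0.005958 = 0.005742 mol.
Product: Φ × n_abs = 0.66 × 0.005742 = 0.003790 mol.
As a count: 0.003790 × 6.022e23 = 2.28e21.

2.28e21 species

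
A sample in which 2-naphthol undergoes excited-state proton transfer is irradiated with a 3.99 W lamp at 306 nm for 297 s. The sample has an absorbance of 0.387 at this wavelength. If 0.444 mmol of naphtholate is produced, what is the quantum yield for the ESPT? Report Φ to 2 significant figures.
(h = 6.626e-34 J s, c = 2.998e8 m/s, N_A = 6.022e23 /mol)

Φ = 0.25

Product: 0.444 mmol = 4.44e-4 mol.
Photon energy at 306 nm: hc/λ = (6.626e-34)(2.998e8)/(306e-9) = 6.492e-19 J.
Energy delivered: (3.99 W)(297 s) = 1185 J.
Photons incident: 1185 / 6.492e-19 = 1.825e21, i.e. 1.825e21/6.022e23 = 0.003031 mol.
Fraction absorbed: 1 − 10^(−0.387) = 0.5898.
Photons absorbed: 0.5898 × 0.003031 = 0.001788 mol.
Φ = 4.44e-4 mol / 0.001788 mol photons = 0.25.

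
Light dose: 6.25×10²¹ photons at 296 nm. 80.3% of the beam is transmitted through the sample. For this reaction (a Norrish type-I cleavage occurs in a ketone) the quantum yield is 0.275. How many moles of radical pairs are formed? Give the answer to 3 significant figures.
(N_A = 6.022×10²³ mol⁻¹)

5.62×10⁻⁴ mol

Moles of photons: 6.25×10²¹ / 6.022×10²³ = 0.01038 mol.
Fraction absorbed: 1 − 80.3/100 = 0.1970.
Photons absorbed: 0.1970 × 0.01038 = 0.002045 mol.
Product: Φ × n_abs = 0.275 × 0.002045 = 5.624×10⁻⁴ mol.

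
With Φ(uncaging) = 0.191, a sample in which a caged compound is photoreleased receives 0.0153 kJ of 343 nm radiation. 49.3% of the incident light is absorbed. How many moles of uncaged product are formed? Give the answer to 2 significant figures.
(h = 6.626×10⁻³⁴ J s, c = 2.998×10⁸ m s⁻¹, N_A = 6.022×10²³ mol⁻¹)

4.1×10⁻⁶ mol

Photon energy at 343 nm: hc/λ = (6.626×10⁻³⁴)(2.998×10⁸)/(343×10⁻⁹) = 5.791×10⁻¹⁹ J.
Incident energy: 0.0153 kJ = 15.3 J.
Photons incident: 15.3 / 5.791×10⁻¹⁹ = 2.642×10¹⁹, i.e. 2.642×10¹⁹/6.022×10²³ = 4.387×10⁻⁵ mol.
Photons absorbed: 0.493 × 4.387×10⁻⁵ = 2.163×10⁻⁵ mol.
Product: Φ × n_abs = 0.191 × 2.163×10⁻⁵ = 4.131×10⁻⁶ mol.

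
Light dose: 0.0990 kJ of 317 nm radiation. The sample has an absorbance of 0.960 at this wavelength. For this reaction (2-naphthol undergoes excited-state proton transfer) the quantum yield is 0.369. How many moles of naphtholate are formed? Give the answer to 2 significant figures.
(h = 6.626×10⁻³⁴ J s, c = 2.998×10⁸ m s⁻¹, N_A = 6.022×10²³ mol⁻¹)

8.6×10⁻⁵ mol

Photon energy at 317 nm: hc/λ = (6.626×10⁻³⁴)(2.998×10⁸)/(317×10⁻⁹) = 6.266×10⁻¹⁹ J.
Incident energy: 0.0990 kJ = 99.0 J.
Photons incident: 99.0 / 6.266×10⁻¹⁹ = 1.580×10²⁰, i.e. 1.580×10²⁰/6.022×10²³ = 2.624×10⁻⁴ mol.
Fraction absorbed: 1 − 10^(−0.960) = 0.8904.
Photons absorbed: 0.8904 × 2.624×10⁻⁴ = 2.336×10⁻⁴ mol.
Product: Φ × n_abs = 0.369 × 2.336×10⁻⁴ = 8.620×10⁻⁵ mol.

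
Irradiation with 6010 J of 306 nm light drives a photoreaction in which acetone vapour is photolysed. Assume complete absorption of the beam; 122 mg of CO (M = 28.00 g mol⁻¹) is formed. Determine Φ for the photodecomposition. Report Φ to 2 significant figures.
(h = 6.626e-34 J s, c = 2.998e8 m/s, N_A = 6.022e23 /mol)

Φ = 0.28

Product: 122 mg / 28.00 g mol⁻¹ = 0.004357 mol.
Photon energy at 306 nm: hc/λ = (6.626e-34)(2.998e8)/(306e-9) = 6.492e-19 J.
Photons incident: 6010 / 6.492e-19 = 9.258e21, i.e. 9.258e21/6.022e23 = 0.01537 mol.
Φ = 0.004357 mol / 0.01537 mol photons = 0.28.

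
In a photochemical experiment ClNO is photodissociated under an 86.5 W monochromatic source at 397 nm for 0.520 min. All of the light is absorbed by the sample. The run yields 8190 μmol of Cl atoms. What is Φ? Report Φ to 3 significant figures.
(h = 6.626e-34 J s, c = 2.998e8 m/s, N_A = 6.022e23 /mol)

Product: 8190 μmol = 0.00819 mol.
Photon energy at 397 nm: hc/λ = (6.626e-34)(2.998e8)/(397e-9) = 5.004e-19 J.
Energy delivered: (86.5 W)(31.2 s) = 2699 J.
Photons incident: 2699 / 5.004e-19 = 5.394e21, i.e. 5.394e21/6.022e23 = 0.008957 mol.
Φ = 0.00819 mol / 0.008957 mol photons = 0.914.

Φ = 0.914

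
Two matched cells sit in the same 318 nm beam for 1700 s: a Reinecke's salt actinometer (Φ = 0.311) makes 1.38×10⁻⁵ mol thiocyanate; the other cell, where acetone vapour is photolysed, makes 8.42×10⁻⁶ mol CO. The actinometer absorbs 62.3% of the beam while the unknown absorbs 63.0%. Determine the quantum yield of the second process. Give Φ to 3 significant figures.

Photons absorbed by the actinometer: 1.38×10⁻⁵ / 0.311 = 4.437×10⁻⁵ mol.
Incident flux: 4.437×10⁻⁵ / 0.623 = 7.122×10⁻⁵ einstein.
Absorbed by unknown: 0.630 × 7.122×10⁻⁵ = 4.487×10⁻⁵ mol.
Φ(unknown) = 8.42×10⁻⁶ / 4.487×10⁻⁵ = 0.188.

Φ = 0.188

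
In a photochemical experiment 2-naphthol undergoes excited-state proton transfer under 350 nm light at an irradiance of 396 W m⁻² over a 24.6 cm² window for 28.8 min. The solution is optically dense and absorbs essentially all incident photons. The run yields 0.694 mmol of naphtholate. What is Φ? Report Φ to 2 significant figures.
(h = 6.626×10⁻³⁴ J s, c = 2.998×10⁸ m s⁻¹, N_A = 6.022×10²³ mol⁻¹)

Product: 0.694 mmol = 6.94×10⁻⁴ mol.
Photon energy at 350 nm: hc/λ = (6.626×10⁻³⁴)(2.998×10⁸)/(350×10⁻⁹) = 5.676×10⁻¹⁹ J.
Energy delivered: (396 W m⁻²)(24.6×10⁻⁴ m²)(1728 s) = 1683 J.
Photons incident: 1683 / 5.676×10⁻¹⁹ = 2.965×10²¹, i.e. 2.965×10²¹/6.022×10²³ = 0.004924 mol.
Φ = 6.94×10⁻⁴ mol / 0.004924 mol photons = 0.14.

Φ = 0.14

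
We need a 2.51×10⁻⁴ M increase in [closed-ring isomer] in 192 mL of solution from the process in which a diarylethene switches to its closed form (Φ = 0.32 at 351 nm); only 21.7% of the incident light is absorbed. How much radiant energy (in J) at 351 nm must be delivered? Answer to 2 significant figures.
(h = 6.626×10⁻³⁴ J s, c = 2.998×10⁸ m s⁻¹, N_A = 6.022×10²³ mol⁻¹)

240 J

Product: (2.51×10⁻⁴ M)(0.192 L) = 4.819×10⁻⁵ mol.
Photons that must be absorbed: 4.819×10⁻⁵ / 0.32 = 1.506×10⁻⁴ mol.
Incident photons needed: 1.506×10⁻⁴ / 0.217 = 6.940×10⁻⁴ mol.
Photon energy: hc/λ = 5.659×10⁻¹⁹ J; per mole, 3.408×10⁵ J mol⁻¹.
Energy required: 6.940×10⁻⁴ × 3.408×10⁵ = 240 J.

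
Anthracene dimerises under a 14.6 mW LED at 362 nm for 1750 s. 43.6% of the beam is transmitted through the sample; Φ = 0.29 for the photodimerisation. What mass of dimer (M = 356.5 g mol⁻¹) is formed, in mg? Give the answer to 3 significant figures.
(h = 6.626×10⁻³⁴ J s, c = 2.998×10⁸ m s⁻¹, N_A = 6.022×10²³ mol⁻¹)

Photon energy at 362 nm: hc/λ = (6.626×10⁻³⁴)(2.998×10⁸)/(362×10⁻⁹) = 5.487×10⁻¹⁹ J.
Energy delivered: (14.6 mW)(1750 s) = 25.55 J.
Photons incident: 25.55 / 5.487×10⁻¹⁹ = 4.656×10¹⁹, i.e. 4.656×10¹⁹/6.022×10²³ = 7.732×10⁻⁵ mol.
Fraction absorbed: 1 − 43.6/100 = 0.5640.
Photons absorbed: 0.5640 × 7.732×10⁻⁵ = 4.361×10⁻⁵ mol.
Product: Φ × n_abs = 0.29 × 4.361×10⁻⁵ = 1.265×10⁻⁵ mol.
Mass: 1.265×10⁻⁵ × 356.5 = 0.004510 g = 4.51 mg.

4.51 mg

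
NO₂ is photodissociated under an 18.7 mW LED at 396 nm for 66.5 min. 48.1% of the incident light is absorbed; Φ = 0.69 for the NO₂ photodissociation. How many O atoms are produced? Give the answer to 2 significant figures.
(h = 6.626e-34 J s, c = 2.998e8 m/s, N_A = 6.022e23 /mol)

4.9e19 atoms

Photon energy at 396 nm: hc/λ = (6.626e-34)(2.998e8)/(396e-9) = 5.016e-19 J.
Energy delivered: (18.7 mW)(3990 s) = 74.61 J.
Photons incident: 74.61 / 5.016e-19 = 1.487e20, i.e. 1.487e20/6.022e23 = 2.469e-4 mol.
Photons absorbed: 0.481 × 2.469e-4 = 1.188e-4 mol.
Product: Φ × n_abs = 0.69 × 1.188e-4 = 8.197e-5 mol.
As a count: 8.197e-5 × 6.022e23 = 4.9e19.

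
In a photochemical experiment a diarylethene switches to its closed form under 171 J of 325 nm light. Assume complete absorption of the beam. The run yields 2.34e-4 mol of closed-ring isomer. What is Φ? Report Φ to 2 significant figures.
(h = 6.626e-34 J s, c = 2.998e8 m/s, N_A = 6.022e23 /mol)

Photon energy at 325 nm: hc/λ = (6.626e-34)(2.998e8)/(325e-9) = 6.112e-19 J.
Photons incident: 171 / 6.112e-19 = 2.798e20, i.e. 2.798e20/6.022e23 = 4.646e-4 mol.
Φ = 2.34e-4 mol / 4.646e-4 mol photons = 0.50.

Φ = 0.50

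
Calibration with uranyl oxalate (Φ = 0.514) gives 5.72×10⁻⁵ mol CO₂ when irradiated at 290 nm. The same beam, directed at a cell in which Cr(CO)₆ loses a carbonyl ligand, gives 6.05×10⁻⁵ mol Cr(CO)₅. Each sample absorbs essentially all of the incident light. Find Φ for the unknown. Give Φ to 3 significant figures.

Photons absorbed by the actinometer: 5.72×10⁻⁵ / 0.514 = 1.113×10⁻⁴ mol.
Φ(unknown) = 6.05×10⁻⁵ / 1.113×10⁻⁴ = 0.544.

Φ = 0.544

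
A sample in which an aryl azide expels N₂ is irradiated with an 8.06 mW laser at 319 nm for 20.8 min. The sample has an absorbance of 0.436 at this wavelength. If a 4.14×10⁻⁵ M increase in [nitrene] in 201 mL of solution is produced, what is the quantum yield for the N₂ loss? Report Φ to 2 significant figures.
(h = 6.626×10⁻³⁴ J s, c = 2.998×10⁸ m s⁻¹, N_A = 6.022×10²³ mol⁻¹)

Product: (4.14×10⁻⁵ M)(0.201 L) = 8.321×10⁻⁶ mol.
Photon energy at 319 nm: hc/λ = (6.626×10⁻³⁴)(2.998×10⁸)/(319×10⁻⁹) = 6.227×10⁻¹⁹ J.
Energy delivered: (8.06 mW)(1248 s) = 10.06 J.
Photons incident: 10.06 / 6.227×10⁻¹⁹ = 1.616×10¹⁹, i.e. 1.616×10¹⁹/6.022×10²³ = 2.683×10⁻⁵ mol.
Fraction absorbed: 1 − 10^(−0.436) = 0.6336.
Photons absorbed: 0.6336 × 2.683×10⁻⁵ = 1.700×10⁻⁵ mol.
Φ = 8.321×10⁻⁶ mol / 1.700×10⁻⁵ mol photons = 0.49.

Φ = 0.49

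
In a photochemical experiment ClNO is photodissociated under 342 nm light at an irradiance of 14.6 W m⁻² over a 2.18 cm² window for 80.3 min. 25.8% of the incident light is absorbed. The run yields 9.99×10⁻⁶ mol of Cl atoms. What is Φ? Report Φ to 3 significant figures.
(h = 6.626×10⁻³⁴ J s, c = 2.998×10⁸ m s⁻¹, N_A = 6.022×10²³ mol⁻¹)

Φ = 0.883

Photon energy at 342 nm: hc/λ = (6.626×10⁻³⁴)(2.998×10⁸)/(342×10⁻⁹) = 5.808×10⁻¹⁹ J.
Energy delivered: (14.6 W m⁻²)(2.18×10⁻⁴ m²)(4818 s) = 15.33 J.
Photons incident: 15.33 / 5.808×10⁻¹⁹ = 2.639×10¹⁹, i.e. 2.639×10¹⁹/6.022×10²³ = 4.382×10⁻⁵ mol.
Photons absorbed: 0.258 × 4.382×10⁻⁵ = 1.131×10⁻⁵ mol.
Φ = 9.99×10⁻⁶ mol / 1.131×10⁻⁵ mol photons = 0.883.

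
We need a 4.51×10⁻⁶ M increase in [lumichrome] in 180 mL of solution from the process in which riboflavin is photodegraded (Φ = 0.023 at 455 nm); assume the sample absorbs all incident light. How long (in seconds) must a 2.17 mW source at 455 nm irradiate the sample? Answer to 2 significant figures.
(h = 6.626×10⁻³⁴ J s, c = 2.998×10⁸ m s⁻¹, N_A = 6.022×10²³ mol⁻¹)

Product: (4.51×10⁻⁶ M)(0.18 L) = 8.118×10⁻⁷ mol.
Photons that must be absorbed: 8.118×10⁻⁷ / 0.023 = 3.530×10⁻⁵ mol.
Photon energy: hc/λ = 4.366×10⁻¹⁹ J; per mole, 2.629×10⁵ J mol⁻¹.
Energy required: 3.530×10⁻⁵ × 2.629×10⁵ = 9.280 J.
Time: 9.280 J / 0.00217 W = 4300 s.

t ≈ 4300 s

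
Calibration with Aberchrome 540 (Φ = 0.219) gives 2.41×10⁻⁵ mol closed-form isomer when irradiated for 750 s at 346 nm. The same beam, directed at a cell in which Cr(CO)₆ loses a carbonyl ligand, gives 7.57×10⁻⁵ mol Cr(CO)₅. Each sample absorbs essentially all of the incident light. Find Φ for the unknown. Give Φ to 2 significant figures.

Photons absorbed by the actinometer: 2.41×10⁻⁵ / 0.219 = 1.100×10⁻⁴ mol.
Φ(unknown) = 7.57×10⁻⁵ / 1.100×10⁻⁴ = 0.69.

Φ = 0.69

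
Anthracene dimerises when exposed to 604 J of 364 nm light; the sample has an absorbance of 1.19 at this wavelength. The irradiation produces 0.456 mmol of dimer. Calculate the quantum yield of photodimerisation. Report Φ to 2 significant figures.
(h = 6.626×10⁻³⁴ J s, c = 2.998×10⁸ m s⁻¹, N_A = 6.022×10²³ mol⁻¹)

Φ = 0.27

Product: 0.456 mmol = 4.56×10⁻⁴ mol.
Photon energy at 364 nm: hc/λ = (6.626×10⁻³⁴)(2.998×10⁸)/(364×10⁻⁹) = 5.457×10⁻¹⁹ J.
Photons incident: 604 / 5.457×10⁻¹⁹ = 1.107×10²¹, i.e. 1.107×10²¹/6.022×10²³ = 0.001838 mol.
Fraction absorbed: 1 − 10^(−1.19) = 0.9354.
Photons absorbed: 0.9354 × 0.001838 = 0.001719 mol.
Φ = 4.56×10⁻⁴ mol / 0.001719 mol photons = 0.27.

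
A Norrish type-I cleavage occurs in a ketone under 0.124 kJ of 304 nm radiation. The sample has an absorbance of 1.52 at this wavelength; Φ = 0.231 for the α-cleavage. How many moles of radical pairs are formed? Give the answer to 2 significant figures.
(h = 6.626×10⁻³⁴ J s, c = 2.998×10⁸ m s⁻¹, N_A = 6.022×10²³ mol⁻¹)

Photon energy at 304 nm: hc/λ = (6.626×10⁻³⁴)(2.998×10⁸)/(304×10⁻⁹) = 6.534×10⁻¹⁹ J.
Incident energy: 0.124 kJ = 124 J.
Photons incident: 124 / 6.534×10⁻¹⁹ = 1.898×10²⁰, i.e. 1.898×10²⁰/6.022×10²³ = 3.152×10⁻⁴ mol.
Fraction absorbed: 1 − 10^(−1.52) = 0.9698.
Photons absorbed: 0.9698 × 3.152×10⁻⁴ = 3.057×10⁻⁴ mol.
Product: Φ × n_abs = 0.231 × 3.057×10⁻⁴ = 7.062×10⁻⁵ mol.

7.1×10⁻⁵ mol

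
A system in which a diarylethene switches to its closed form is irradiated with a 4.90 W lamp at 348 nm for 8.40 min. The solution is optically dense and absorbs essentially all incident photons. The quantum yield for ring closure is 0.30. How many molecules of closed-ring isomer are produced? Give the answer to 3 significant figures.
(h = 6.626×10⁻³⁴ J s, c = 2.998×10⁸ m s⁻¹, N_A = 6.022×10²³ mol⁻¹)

Photon energy at 348 nm: hc/λ = (6.626×10⁻³⁴)(2.998×10⁸)/(348×10⁻⁹) = 5.708×10⁻¹⁹ J.
Energy delivered: (4.90 W)(504 s) = 2470 J.
Photons incident: 2470 / 5.708×10⁻¹⁹ = 4.327×10²¹, i.e. 4.327×10²¹/6.022×10²³ = 0.007185 mol.
Product: Φ × n_abs = 0.30 × 0.007185 = 0.002156 mol.
As a count: 0.002156 × 6.022×10²³ = 1.30×10²¹.

1.30×10²¹ molecules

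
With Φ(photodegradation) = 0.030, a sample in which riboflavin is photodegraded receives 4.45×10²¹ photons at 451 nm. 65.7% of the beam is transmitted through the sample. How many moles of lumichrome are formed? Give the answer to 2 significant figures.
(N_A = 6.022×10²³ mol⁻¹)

7.6×10⁻⁵ mol

Moles of photons: 4.45×10²¹ / 6.022×10²³ = 0.007390 mol.
Fraction absorbed: 1 − 65.7/100 = 0.3430.
Photons absorbed: 0.3430 × 0.007390 = 0.002535 mol.
Product: Φ × n_abs = 0.030 × 0.002535 = 7.605×10⁻⁵ mol.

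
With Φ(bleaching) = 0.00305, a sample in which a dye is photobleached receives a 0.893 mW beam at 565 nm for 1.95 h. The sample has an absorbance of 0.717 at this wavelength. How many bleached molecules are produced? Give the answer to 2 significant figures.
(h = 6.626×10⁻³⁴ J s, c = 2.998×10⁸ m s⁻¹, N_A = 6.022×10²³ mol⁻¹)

Photon energy at 565 nm: hc/λ = (6.626×10⁻³⁴)(2.998×10⁸)/(565×10⁻⁹) = 3.516×10⁻¹⁹ J.
Energy delivered: (0.893 mW)(7020 s) = 6.269 J.
Photons incident: 6.269 / 3.516×10⁻¹⁹ = 1.783×10¹⁹, i.e. 1.783×10¹⁹/6.022×10²³ = 2.961×10⁻⁵ mol.
Fraction absorbed: 1 − 10^(−0.717) = 0.8081.
Photons absorbed: 0.8081 × 2.961×10⁻⁵ = 2.393×10⁻⁵ mol.
Product: Φ × n_abs = 0.00305 × 2.393×10⁻⁵ = 7.299×10⁻⁸ mol.
As a count: 7.299×10⁻⁸ × 6.022×10²³ = 4.4×10¹⁶.

4.4×10¹⁶ bleached molecules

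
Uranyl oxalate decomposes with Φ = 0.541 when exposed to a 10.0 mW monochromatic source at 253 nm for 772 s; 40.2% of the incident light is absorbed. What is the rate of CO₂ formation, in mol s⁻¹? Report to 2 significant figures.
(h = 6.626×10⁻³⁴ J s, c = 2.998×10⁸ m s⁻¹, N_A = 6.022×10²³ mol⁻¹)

Photon energy at 253 nm: hc/λ = (6.626×10⁻³⁴)(2.998×10⁸)/(253×10⁻⁹) = 7.852×10⁻¹⁹ J.
Energy delivered: (10.0 mW)(772 s) = 7.720 J.
Photons incident: 7.720 / 7.852×10⁻¹⁹ = 9.832×10¹⁸, i.e. 9.832×10¹⁸/6.022×10²³ = 1.633×10⁻⁵ mol.
Photons absorbed: 0.402 × 1.633×10⁻⁵ = 6.565×10⁻⁶ mol.
Product formed: 0.541 × 6.565×10⁻⁶ = 3.552×10⁻⁶ mol.
Rate: 3.552×10⁻⁶ / 772 s = 4.6×10⁻⁹ mol s⁻¹.

4.6×10⁻⁹ mol s⁻¹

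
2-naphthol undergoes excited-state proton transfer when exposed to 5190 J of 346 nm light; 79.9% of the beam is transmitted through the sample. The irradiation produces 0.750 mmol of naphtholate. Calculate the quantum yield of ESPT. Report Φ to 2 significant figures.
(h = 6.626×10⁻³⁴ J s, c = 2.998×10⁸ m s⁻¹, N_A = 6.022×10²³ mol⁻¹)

Product: 0.750 mmol = 7.50×10⁻⁴ mol.
Photon energy at 346 nm: hc/λ = (6.626×10⁻³⁴)(2.998×10⁸)/(346×10⁻⁹) = 5.741×10⁻¹⁹ J.
Photons incident: 5190 / 5.741×10⁻¹⁹ = 9.040×10²¹, i.e. 9.040×10²¹/6.022×10²³ = 0.01501 mol.
Fraction absorbed: 1 − 79.9/100 = 0.2010.
Photons absorbed: 0.2010 × 0.01501 = 0.003017 mol.
Φ = 7.50×10⁻⁴ mol / 0.003017 mol photons = 0.25.

Φ = 0.25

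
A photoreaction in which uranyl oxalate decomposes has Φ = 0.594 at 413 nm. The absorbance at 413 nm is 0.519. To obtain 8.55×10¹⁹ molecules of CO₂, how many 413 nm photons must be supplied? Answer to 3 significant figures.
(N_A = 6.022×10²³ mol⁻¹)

Product: 8.55×10¹⁹ / 6.022×10²³ = 1.420×10⁻⁴ mol.
Photons that must be absorbed: 1.420×10⁻⁴ / 0.594 = 2.391×10⁻⁴ mol.
Fraction absorbed: 1 − 10^(−0.519) = 0.6973.
Incident photons needed: 2.391×10⁻⁴ / 0.6973 = 3.429×10⁻⁴ mol.
Photon count: 3.429×10⁻⁴ × 6.022×10²³ = 2.06×10²⁰.

2.06×10²⁰ photons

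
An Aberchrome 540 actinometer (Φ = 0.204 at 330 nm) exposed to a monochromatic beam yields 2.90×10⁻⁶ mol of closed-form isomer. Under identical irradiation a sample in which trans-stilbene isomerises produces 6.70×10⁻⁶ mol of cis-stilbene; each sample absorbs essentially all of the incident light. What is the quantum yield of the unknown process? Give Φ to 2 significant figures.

Photons absorbed by the actinometer: 2.90×10⁻⁶ / 0.204 = 1.422×10⁻⁵ mol.
Φ(unknown) = 6.70×10⁻⁶ / 1.422×10⁻⁵ = 0.47.

Φ = 0.47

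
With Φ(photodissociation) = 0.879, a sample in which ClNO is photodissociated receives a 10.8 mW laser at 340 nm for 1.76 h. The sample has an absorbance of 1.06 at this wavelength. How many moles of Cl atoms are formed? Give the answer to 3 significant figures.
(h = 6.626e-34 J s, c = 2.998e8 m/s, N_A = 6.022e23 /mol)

Photon energy at 340 nm: hc/λ = (6.626e-34)(2.998e8)/(340e-9) = 5.843e-19 J.
Energy delivered: (10.8 mW)(6336 s) = 68.43 J.
Photons incident: 68.43 / 5.843e-19 = 1.171e20, i.e. 1.171e20/6.022e23 = 1.945e-4 mol.
Fraction absorbed: 1 − 10^(−1.06) = 0.9129.
Photons absorbed: 0.9129 × 1.945e-4 = 1.776e-4 mol.
Product: Φ × n_abs = 0.879 × 1.776e-4 = 1.561e-4 mol.

1.56e-4 mol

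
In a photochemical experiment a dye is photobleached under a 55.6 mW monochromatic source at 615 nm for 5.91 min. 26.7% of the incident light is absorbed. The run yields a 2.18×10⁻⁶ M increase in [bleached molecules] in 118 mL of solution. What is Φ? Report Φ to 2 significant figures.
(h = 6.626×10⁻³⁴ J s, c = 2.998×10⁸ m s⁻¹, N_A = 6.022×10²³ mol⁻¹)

Φ = 0.0095

Product: (2.18×10⁻⁶ M)(0.118 L) = 2.572×10⁻⁷ mol.
Photon energy at 615 nm: hc/λ = (6.626×10⁻³⁴)(2.998×10⁸)/(615×10⁻⁹) = 3.230×10⁻¹⁹ J.
Energy delivered: (55.6 mW)(354.6 s) = 19.72 J.
Photons incident: 19.72 / 3.230×10⁻¹⁹ = 6.105×10¹⁹, i.e. 6.105×10¹⁹/6.022×10²³ = 1.014×10⁻⁴ mol.
Photons absorbed: 0.267 × 1.014×10⁻⁴ = 2.707×10⁻⁵ mol.
Φ = 2.572×10⁻⁷ mol / 2.707×10⁻⁵ mol photons = 0.0095.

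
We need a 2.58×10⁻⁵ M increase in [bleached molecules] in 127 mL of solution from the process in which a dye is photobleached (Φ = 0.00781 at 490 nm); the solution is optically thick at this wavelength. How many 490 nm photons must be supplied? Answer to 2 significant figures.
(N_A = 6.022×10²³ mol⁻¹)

Product: (2.58×10⁻⁵ M)(0.127 L) = 3.277×10⁻⁶ mol.
Photons that must be absorbed: 3.277×10⁻⁶ / 0.00781 = 4.196×10⁻⁴ mol.
Photon count: 4.196×10⁻⁴ × 6.022×10²³ = 2.5×10²⁰.

2.5×10²⁰ photons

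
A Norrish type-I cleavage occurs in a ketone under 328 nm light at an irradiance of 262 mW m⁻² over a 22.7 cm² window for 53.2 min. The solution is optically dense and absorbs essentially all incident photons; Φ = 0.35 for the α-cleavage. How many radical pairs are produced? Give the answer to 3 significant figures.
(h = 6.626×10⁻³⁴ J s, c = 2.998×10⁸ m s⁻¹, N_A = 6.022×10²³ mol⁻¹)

Photon energy at 328 nm: hc/λ = (6.626×10⁻³⁴)(2.998×10⁸)/(328×10⁻⁹) = 6.056×10⁻¹⁹ J.
Energy delivered: (262 mW m⁻²)(22.7×10⁻⁴ m²)(3192 s) = 1.898 J.
Photons incident: 1.898 / 6.056×10⁻¹⁹ = 3.134×10¹⁸, i.e. 3.134×10¹⁸/6.022×10²³ = 5.204×10⁻⁶ mol.
Product: Φ × n_abs = 0.35 × 5.204×10⁻⁶ = 1.821×10⁻⁶ mol.
As a count: 1.821×10⁻⁶ × 6.022×10²³ = 1.10×10¹⁸.

1.10×10¹⁸ radical pairs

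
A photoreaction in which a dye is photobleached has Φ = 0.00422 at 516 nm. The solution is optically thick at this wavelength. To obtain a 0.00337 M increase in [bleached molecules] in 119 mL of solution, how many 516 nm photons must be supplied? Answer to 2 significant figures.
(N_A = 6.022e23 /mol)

5.7e22 photons

Product: (0.00337 M)(0.119 L) = 4.010e-4 mol.
Photons that must be absorbed: 4.010e-4 / 0.00422 = 0.09502 mol.
Photon count: 0.09502 × 6.022e23 = 5.7e22.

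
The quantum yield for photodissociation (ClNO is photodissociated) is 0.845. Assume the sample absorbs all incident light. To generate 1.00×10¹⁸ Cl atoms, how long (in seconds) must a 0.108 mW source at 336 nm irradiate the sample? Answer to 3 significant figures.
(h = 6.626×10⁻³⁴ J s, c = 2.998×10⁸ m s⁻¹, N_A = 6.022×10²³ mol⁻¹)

t ≈ 6480 s

Product: 1.00×10¹⁸ / 6.022×10²³ = 1.661×10⁻⁶ mol.
Photons that must be absorbed: 1.661×10⁻⁶ / 0.845 = 1.966×10⁻⁶ mol.
Photon energy: hc/λ = 5.912×10⁻¹⁹ J; per mole, 3.560×10⁵ J mol⁻¹.
Energy required: 1.966×10⁻⁶ × 3.560×10⁵ = 0.6999 J.
Time: 0.6999 J / 0.000108 W = 6480 s.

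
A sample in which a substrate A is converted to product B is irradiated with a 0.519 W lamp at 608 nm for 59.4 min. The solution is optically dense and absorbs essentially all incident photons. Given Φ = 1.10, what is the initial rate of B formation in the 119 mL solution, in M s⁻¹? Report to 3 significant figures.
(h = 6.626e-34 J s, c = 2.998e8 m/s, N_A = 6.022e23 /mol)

2.44e-5 M s⁻¹

Photon energy at 608 nm: hc/λ = (6.626e-34)(2.998e8)/(608e-9) = 3.267e-19 J.
Energy delivered: (0.519 W)(3564 s) = 1850 J.
Photons incident: 1850 / 3.267e-19 = 5.663e21, i.e. 5.663e21/6.022e23 = 0.009404 mol.
Product formed: 1.10 × 0.009404 = 0.01034 mol.
Rate: 0.01034 mol / (3564 s × 0.119 L) = 2.44e-5 M s⁻¹.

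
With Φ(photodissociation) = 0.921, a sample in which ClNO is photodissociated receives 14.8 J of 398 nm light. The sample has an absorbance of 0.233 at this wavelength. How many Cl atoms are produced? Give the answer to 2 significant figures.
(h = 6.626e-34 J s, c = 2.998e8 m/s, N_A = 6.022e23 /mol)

1.1e19 atoms

Photon energy at 398 nm: hc/λ = (6.626e-34)(2.998e8)/(398e-9) = 4.991e-19 J.
Photons incident: 14.8 / 4.991e-19 = 2.965e19, i.e. 2.965e19/6.022e23 = 4.924e-5 mol.
Fraction absorbed: 1 − 10^(−0.233) = 0.4152.
Photons absorbed: 0.4152 × 4.924e-5 = 2.044e-5 mol.
Product: Φ × n_abs = 0.921 × 2.044e-5 = 1.883e-5 mol.
As a count: 1.883e-5 × 6.022e23 = 1.1e19.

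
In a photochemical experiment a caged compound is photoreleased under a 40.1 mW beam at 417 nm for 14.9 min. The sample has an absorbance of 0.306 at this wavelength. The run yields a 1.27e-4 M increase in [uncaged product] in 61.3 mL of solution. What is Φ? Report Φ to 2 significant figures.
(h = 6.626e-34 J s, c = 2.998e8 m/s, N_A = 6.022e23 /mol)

Product: (1.27e-4 M)(0.0613 L) = 7.785e-6 mol.
Photon energy at 417 nm: hc/λ = (6.626e-34)(2.998e8)/(417e-9) = 4.764e-19 J.
Energy delivered: (40.1 mW)(894 s) = 35.85 J.
Photons incident: 35.85 / 4.764e-19 = 7.525e19, i.e. 7.525e19/6.022e23 = 1.250e-4 mol.
Fraction absorbed: 1 − 10^(−0.306) = 0.5057.
Photons absorbed: 0.5057 × 1.250e-4 = 6.321e-5 mol.
Φ = 7.785e-6 mol / 6.321e-5 mol photons = 0.12.

Φ = 0.12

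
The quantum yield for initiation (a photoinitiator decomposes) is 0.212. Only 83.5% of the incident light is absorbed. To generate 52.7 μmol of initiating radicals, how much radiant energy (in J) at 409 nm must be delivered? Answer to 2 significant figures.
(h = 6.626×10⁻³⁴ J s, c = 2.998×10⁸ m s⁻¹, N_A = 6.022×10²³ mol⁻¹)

87 J

Product: 52.7 μmol = 5.27×10⁻⁵ mol.
Photons that must be absorbed: 5.27×10⁻⁵ / 0.212 = 2.486×10⁻⁴ mol.
Incident photons needed: 2.486×10⁻⁴ / 0.835 = 2.977×10⁻⁴ mol.
Photon energy: hc/λ = 4.857×10⁻¹⁹ J; per mole, 2.925×10⁵ J mol⁻¹.
Energy required: 2.977×10⁻⁴ × 2.925×10⁵ = 87 J.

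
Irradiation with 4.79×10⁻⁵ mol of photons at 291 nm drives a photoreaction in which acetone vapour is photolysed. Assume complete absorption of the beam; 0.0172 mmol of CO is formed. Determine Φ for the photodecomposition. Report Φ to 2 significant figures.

Φ = 0.36

Product: 0.0172 mmol = 1.72×10⁻⁵ mol.
Φ = 1.72×10⁻⁵ mol / 4.79×10⁻⁵ mol photons = 0.36.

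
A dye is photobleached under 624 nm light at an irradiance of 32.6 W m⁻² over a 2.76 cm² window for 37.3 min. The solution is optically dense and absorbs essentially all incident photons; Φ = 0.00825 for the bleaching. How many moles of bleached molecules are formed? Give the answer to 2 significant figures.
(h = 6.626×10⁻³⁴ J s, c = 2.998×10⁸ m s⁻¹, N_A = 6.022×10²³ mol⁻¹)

8.7×10⁻⁷ mol

Photon energy at 624 nm: hc/λ = (6.626×10⁻³⁴)(2.998×10⁸)/(624×10⁻⁹) = 3.183×10⁻¹⁹ J.
Energy delivered: (32.6 W m⁻²)(2.76×10⁻⁴ m²)(2238 s) = 20.14 J.
Photons incident: 20.14 / 3.183×10⁻¹⁹ = 6.327×10¹⁹, i.e. 6.327×10¹⁹/6.022×10²³ = 1.051×10⁻⁴ mol.
Product: Φ × n_abs = 0.00825 × 1.051×10⁻⁴ = 8.671×10⁻⁷ mol.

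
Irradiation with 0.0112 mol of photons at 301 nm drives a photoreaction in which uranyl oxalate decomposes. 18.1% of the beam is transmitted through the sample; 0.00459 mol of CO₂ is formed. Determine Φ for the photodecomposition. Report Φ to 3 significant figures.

Fraction absorbed: 1 − 18.1/100 = 0.8190.
Photons absorbed: 0.8190 × 0.0112 = 0.009173 mol.
Φ = 0.00459 mol / 0.009173 mol photons = 0.500.

Φ = 0.500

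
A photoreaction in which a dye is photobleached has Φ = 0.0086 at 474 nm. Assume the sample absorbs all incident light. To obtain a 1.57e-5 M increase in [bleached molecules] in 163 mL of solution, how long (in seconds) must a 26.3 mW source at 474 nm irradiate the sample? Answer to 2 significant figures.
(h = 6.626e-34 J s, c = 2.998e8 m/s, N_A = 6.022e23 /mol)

t ≈ 2900 s

Product: (1.57e-5 M)(0.163 L) = 2.559e-6 mol.
Photons that must be absorbed: 2.559e-6 / 0.0086 = 2.976e-4 mol.
Photon energy: hc/λ = 4.191e-19 J; per mole, 2.524e5 J mol⁻¹.
Energy required: 2.976e-4 × 2.524e5 = 75.11 J.
Time: 75.11 J / 0.0263 W = 2900 s.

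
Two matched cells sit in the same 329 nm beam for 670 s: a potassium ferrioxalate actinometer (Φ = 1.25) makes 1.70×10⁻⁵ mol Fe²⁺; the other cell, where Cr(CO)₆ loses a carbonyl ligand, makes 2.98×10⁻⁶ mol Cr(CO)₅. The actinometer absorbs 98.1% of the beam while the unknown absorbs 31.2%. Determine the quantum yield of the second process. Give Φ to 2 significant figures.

Φ = 0.69

Photons absorbed by the actinometer: 1.70×10⁻⁵ / 1.25 = 1.360×10⁻⁵ mol.
Incident flux: 1.360×10⁻⁵ / 0.981 = 1.386×10⁻⁵ einstein.
Absorbed by unknown: 0.312 × 1.386×10⁻⁵ = 4.324×10⁻⁶ mol.
Φ(unknown) = 2.98×10⁻⁶ / 4.324×10⁻⁶ = 0.69.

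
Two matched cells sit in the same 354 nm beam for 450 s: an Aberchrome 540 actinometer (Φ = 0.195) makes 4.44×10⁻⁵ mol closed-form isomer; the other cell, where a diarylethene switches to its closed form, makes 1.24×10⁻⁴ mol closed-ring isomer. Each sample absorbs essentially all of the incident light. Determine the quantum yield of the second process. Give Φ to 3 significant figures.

Φ = 0.545

Photons absorbed by the actinometer: 4.44×10⁻⁵ / 0.195 = 2.277×10⁻⁴ mol.
Φ(unknown) = 1.24×10⁻⁴ / 2.277×10⁻⁴ = 0.545.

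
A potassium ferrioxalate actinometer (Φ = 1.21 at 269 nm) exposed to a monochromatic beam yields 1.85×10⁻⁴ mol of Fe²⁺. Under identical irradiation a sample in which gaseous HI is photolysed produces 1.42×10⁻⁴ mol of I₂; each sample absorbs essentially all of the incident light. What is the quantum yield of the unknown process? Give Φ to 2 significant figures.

Photons absorbed by the actinometer: 1.85×10⁻⁴ / 1.21 = 1.529×10⁻⁴ mol.
Φ(unknown) = 1.42×10⁻⁴ / 1.529×10⁻⁴ = 0.93.

Φ = 0.93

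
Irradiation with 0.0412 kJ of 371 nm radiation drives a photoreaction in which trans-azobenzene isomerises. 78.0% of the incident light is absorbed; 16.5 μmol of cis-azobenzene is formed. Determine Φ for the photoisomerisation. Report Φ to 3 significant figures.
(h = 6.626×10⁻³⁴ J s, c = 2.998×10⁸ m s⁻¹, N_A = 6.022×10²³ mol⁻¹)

Product: 16.5 μmol = 1.65×10⁻⁵ mol.
Photon energy at 371 nm: hc/λ = (6.626×10⁻³⁴)(2.998×10⁸)/(371×10⁻⁹) = 5.354×10⁻¹⁹ J.
Incident energy: 0.0412 kJ = 41.2 J.
Photons incident: 41.2 / 5.354×10⁻¹⁹ = 7.695×10¹⁹, i.e. 7.695×10¹⁹/6.022×10²³ = 1.278×10⁻⁴ mol.
Photons absorbed: 0.780 × 1.278×10⁻⁴ = 9.968×10⁻⁵ mol.
Φ = 1.65×10⁻⁵ mol / 9.968×10⁻⁵ mol photons = 0.166.

Φ = 0.166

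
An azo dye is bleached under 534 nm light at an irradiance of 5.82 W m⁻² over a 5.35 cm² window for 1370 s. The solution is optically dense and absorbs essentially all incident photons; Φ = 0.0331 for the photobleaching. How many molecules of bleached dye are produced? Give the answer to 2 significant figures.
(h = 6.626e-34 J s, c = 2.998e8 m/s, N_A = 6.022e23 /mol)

Photon energy at 534 nm: hc/λ = (6.626e-34)(2.998e8)/(534e-9) = 3.720e-19 J.
Energy delivered: (5.82 W m⁻²)(5.35e-4 m²)(1370 s) = 4.266 J.
Photons incident: 4.266 / 3.720e-19 = 1.147e19, i.e. 1.147e19/6.022e23 = 1.905e-5 mol.
Product: Φ × n_abs = 0.0331 × 1.905e-5 = 6.306e-7 mol.
As a count: 6.306e-7 × 6.022e23 = 3.8e17.

3.8e17 molecules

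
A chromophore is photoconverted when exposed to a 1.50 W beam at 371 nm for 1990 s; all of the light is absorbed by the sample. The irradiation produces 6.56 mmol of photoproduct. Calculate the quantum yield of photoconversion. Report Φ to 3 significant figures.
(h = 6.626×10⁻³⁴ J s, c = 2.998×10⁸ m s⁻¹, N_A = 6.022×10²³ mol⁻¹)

Product: 6.56 mmol = 0.00656 mol.
Photon energy at 371 nm: hc/λ = (6.626×10⁻³⁴)(2.998×10⁸)/(371×10⁻⁹) = 5.354×10⁻¹⁹ J.
Energy delivered: (1.50 W)(1990 s) = 2985 J.
Photons incident: 2985 / 5.354×10⁻¹⁹ = 5.575×10²¹, i.e. 5.575×10²¹/6.022×10²³ = 0.009258 mol.
Φ = 0.00656 mol / 0.009258 mol photons = 0.709.

Φ = 0.709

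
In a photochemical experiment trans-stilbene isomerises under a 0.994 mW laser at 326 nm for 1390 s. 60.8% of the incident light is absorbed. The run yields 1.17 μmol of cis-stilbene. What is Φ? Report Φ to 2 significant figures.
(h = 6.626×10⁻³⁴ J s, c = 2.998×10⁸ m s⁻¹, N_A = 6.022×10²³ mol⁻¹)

Product: 1.17 μmol = 1.17×10⁻⁶ mol.
Photon energy at 326 nm: hc/λ = (6.626×10⁻³⁴)(2.998×10⁸)/(326×10⁻⁹) = 6.093×10⁻¹⁹ J.
Energy delivered: (0.994 mW)(1390 s) = 1.382 J.
Photons incident: 1.382 / 6.093×10⁻¹⁹ = 2.268×10¹⁸, i.e. 2.268×10¹⁸/6.022×10²³ = 3.766×10⁻⁶ mol.
Photons absorbed: 0.608 × 3.766×10⁻⁶ = 2.290×10⁻⁶ mol.
Φ = 1.17×10⁻⁶ mol / 2.290×10⁻⁶ mol photons = 0.51.

Φ = 0.51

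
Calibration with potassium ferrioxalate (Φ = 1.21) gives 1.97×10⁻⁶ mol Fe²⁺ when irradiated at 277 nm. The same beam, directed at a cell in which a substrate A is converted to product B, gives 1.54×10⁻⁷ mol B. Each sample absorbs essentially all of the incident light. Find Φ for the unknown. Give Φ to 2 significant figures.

Φ = 0.095

Photons absorbed by the actinometer: 1.97×10⁻⁶ / 1.21 = 1.628×10⁻⁶ mol.
Φ(unknown) = 1.54×10⁻⁷ / 1.628×10⁻⁶ = 0.095.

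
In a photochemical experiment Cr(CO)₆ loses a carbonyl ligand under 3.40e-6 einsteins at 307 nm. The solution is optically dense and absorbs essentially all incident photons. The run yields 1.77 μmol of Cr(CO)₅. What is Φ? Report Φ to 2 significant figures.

Φ = 0.52

Product: 1.77 μmol = 1.77e-6 mol.
Φ = 1.77e-6 mol / 3.40e-6 mol photons = 0.52.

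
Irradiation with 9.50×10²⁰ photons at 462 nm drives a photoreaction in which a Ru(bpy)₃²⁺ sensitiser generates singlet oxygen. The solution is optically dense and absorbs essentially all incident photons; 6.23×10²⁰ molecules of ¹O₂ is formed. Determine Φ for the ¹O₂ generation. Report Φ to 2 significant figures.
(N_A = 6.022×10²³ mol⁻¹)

Φ = 0.66

Product: 6.23×10²⁰ / 6.022×10²³ = 0.001035 mol.
Moles of photons: 9.50×10²⁰ / 6.022×10²³ = 0.001578 mol.
Φ = 0.001035 mol / 0.001578 mol photons = 0.66.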